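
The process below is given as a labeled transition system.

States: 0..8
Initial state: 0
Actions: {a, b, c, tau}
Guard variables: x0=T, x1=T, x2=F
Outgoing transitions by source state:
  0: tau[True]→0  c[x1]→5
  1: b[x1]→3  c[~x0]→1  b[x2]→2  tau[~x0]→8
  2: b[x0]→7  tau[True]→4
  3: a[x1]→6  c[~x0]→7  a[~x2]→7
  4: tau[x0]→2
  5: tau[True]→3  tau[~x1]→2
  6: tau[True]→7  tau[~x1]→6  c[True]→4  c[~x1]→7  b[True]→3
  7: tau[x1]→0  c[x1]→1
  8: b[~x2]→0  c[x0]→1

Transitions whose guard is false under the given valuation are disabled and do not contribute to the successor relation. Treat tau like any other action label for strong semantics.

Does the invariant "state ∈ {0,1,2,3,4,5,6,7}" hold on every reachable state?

Inv-set: {0,1,2,3,4,5,6,7}
R = {0,1,2,3,4,5,6,7}
  0: ok
  1: ok
  2: ok
  3: ok
  4: ok
  5: ok
  6: ok
  7: ok

Answer: INVARIANT HOLDS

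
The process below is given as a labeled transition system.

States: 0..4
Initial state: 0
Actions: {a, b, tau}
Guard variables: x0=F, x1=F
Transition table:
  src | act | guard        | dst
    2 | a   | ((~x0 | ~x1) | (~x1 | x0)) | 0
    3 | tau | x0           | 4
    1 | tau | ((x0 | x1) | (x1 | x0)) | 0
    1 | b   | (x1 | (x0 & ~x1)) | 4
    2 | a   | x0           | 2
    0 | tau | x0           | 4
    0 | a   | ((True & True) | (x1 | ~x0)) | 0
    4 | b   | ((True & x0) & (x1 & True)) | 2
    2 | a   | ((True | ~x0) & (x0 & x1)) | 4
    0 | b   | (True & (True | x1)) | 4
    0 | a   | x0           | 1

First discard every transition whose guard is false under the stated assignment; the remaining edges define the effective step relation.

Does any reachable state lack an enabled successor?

Answer: DEADLOCK at state 4

Working:
Reach set: {0,4}
  0: a→0  b→4  [deg 2]
  4: ∅  [STUCK]
witness 4: b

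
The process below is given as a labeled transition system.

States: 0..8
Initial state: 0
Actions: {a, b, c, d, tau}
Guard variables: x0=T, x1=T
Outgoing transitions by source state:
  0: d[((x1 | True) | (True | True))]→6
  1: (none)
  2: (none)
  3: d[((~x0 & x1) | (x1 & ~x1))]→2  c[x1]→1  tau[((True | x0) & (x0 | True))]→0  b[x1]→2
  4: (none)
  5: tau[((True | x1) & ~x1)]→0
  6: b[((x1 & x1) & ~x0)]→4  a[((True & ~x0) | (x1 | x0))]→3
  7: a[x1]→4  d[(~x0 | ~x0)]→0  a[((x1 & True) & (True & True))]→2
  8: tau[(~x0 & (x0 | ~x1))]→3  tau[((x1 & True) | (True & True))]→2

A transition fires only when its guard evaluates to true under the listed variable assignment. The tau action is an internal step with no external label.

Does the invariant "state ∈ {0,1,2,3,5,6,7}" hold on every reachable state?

Safe = {0,1,2,3,5,6,7}
R = {0,1,2,3,6}
  0: safe
  1: safe
  2: safe
  3: safe
  6: safe

Answer: INVARIANT HOLDS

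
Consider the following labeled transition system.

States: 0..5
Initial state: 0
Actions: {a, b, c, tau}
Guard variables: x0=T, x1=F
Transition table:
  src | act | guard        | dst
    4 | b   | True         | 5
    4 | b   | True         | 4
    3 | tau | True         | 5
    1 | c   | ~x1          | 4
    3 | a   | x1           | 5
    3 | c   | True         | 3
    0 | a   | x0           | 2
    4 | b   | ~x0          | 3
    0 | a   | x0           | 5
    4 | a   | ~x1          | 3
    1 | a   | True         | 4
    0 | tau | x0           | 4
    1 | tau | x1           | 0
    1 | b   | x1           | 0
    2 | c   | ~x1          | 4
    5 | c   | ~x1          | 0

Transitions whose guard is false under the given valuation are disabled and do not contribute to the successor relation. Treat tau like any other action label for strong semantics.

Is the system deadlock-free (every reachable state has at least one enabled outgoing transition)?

Reach set: {0,2,3,4,5}
  0: a→2  a→5  tau→4  [deg 3]
  2: c→4  [deg 1]
  3: c→3  tau→5  [deg 2]
  4: a→3  b→4  b→5  [deg 3]
  5: c→0  [deg 1]

Answer: DEADLOCK-FREE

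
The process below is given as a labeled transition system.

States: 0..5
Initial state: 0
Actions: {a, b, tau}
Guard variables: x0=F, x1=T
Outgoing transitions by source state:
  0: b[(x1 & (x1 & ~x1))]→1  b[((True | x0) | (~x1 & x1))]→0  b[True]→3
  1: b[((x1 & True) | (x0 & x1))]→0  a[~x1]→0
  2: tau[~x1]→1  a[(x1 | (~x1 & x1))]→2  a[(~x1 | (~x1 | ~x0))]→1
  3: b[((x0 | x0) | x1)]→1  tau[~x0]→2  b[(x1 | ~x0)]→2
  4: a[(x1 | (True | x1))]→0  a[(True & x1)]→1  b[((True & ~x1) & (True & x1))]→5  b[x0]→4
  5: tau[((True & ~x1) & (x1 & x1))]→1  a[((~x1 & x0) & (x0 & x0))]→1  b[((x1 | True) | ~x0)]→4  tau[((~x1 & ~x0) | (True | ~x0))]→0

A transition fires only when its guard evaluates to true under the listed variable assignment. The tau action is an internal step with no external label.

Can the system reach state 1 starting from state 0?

12 transition(s) survive guard evaluation.
depth 0: {0}
depth 1: {3}  total {0,3}
depth 2: {1,2}  total {0,1,2,3}
R = {0,1,2,3}
witness 1: b·b

Answer: REACHABLE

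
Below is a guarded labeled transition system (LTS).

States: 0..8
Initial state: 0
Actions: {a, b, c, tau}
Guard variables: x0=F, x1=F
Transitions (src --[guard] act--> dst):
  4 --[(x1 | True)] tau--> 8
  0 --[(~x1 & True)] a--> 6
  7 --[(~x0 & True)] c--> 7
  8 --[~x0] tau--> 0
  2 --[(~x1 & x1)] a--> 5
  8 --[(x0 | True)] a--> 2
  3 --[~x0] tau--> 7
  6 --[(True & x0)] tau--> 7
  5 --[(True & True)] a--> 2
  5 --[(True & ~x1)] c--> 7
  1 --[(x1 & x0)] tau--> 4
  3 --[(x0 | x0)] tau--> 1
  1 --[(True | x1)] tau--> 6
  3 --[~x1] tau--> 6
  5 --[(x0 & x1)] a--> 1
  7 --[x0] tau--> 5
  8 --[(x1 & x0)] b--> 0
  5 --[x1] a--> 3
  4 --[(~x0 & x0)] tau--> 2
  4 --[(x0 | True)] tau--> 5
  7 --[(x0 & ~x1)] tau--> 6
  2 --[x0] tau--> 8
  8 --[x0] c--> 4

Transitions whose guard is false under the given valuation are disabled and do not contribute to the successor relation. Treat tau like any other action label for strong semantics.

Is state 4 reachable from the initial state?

Answer: UNREACHABLE

Trace:
After dropping false guards: 11 live edges.
Layer 0: {0}
Layer 1: {6}  now seen {0,6}
Reach set: {0,6}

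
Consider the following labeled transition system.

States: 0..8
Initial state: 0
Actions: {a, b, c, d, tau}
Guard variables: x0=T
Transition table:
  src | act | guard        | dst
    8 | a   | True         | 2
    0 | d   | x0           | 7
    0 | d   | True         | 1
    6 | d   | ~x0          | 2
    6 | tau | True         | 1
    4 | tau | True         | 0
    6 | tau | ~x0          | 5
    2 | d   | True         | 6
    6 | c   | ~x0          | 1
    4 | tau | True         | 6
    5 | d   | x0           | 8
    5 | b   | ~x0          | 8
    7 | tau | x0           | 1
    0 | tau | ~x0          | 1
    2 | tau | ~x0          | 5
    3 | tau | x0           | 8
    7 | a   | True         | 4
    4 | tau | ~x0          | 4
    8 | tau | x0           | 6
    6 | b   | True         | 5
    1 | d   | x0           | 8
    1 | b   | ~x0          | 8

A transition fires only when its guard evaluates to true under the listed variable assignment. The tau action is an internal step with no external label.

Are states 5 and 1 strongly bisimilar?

Answer: BISIMILAR

Trace:
Compute ~ classes (split until stable):
  P[0] = {{0,1,2,3,4,5,6,7,8}}
  P[1] = {{0,1,2,5},{3,4},{6},{7,8}}
  P[2] = {{0},{1,5},{2},{3},{4},{6},{7},{8}}
Fixed point at round 3; 8 class(es).
class of 5: {1,5}; class of 1: {1,5}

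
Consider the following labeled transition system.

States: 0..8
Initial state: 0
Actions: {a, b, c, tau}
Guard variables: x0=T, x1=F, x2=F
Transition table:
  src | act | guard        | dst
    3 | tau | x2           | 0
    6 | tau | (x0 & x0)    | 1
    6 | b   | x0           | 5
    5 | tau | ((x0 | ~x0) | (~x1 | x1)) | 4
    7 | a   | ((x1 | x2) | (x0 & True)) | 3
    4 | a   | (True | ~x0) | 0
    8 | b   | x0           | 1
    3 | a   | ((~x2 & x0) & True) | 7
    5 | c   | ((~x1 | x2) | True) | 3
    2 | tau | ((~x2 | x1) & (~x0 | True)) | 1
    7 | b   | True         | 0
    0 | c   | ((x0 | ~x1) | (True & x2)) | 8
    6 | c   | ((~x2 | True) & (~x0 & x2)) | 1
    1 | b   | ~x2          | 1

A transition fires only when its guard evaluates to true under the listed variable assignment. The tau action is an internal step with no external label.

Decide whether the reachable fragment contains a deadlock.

Answer: DEADLOCK-FREE

Trace:
Reachable = {0,1,8}
  0: c→8  [1 out]
  1: b→1  [1 out]
  8: b→1  [1 out]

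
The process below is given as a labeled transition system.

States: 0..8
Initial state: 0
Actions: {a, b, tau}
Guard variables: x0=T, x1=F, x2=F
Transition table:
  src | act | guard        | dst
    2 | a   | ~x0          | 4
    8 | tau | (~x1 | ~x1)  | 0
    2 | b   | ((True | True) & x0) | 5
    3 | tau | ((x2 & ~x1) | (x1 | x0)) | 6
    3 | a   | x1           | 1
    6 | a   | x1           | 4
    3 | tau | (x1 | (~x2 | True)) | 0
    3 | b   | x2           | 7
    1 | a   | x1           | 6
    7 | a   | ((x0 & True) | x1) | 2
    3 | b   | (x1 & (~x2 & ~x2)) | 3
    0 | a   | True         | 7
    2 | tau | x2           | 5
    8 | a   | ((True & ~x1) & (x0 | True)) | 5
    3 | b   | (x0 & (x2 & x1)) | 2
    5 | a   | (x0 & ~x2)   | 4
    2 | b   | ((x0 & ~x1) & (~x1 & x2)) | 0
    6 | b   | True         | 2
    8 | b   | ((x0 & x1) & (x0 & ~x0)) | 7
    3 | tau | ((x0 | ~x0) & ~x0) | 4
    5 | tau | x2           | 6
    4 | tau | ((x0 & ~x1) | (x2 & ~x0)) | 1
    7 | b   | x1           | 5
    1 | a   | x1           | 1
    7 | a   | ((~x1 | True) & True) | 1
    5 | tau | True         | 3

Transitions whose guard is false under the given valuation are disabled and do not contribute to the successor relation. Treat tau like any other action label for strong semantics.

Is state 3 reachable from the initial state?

Answer: REACHABLE

Analysis:
Guard filter leaves 12 enabled edge(s).
L0 = {0}
L1 = {7}  now seen {0,7}
L2 = {1,2}  now seen {0,1,2,7}
L3 = {5}  now seen {0,1,2,5,7}
L4 = {3,4}  now seen {0,1,2,3,4,5,7}
L5 = {6}  now seen {0,1,2,3,4,5,6,7}
Reach set: {0,1,2,3,4,5,6,7}
Path to 3: a·a·b·tau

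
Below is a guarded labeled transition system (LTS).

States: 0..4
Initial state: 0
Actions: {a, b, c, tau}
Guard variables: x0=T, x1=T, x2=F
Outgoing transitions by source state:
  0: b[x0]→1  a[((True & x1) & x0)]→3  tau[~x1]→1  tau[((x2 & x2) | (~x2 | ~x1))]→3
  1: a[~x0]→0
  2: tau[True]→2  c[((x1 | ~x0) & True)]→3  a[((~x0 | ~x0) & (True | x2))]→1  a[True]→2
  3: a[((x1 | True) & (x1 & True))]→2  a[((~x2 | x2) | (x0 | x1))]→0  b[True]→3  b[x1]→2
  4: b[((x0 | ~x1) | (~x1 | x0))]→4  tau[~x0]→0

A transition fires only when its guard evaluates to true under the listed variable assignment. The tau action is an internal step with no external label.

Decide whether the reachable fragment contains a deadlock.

Answer: DEADLOCK at state 1

Working:
R = {0,1,2,3}
  0: a→3  b→1  tau→3  [deg 3]
  1: ∅  [deadlock]
  2: a→2  c→3  tau→2  [deg 3]
  3: a→0  a→2  b→2  b→3  [deg 4]
trace reaching 1: b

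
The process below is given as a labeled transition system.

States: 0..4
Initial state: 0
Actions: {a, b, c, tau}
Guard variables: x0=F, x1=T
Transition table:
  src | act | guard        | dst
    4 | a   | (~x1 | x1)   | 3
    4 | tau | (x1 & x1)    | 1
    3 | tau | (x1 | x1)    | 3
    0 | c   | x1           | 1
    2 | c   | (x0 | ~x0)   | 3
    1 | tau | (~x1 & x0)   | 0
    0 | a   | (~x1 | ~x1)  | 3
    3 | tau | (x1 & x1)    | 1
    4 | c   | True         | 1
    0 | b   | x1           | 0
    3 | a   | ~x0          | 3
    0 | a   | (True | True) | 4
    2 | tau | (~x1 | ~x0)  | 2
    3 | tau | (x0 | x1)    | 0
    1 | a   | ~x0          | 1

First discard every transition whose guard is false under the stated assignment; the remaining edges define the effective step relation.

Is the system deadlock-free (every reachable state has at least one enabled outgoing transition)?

R = {0,1,3,4}
  0: a→4  b→0  c→1  [3 exit(s)]
  1: a→1  [1 exit(s)]
  3: a→3  tau→0  tau→1  tau→3  [4 exit(s)]
  4: a→3  c→1  tau→1  [3 exit(s)]

Answer: DEADLOCK-FREE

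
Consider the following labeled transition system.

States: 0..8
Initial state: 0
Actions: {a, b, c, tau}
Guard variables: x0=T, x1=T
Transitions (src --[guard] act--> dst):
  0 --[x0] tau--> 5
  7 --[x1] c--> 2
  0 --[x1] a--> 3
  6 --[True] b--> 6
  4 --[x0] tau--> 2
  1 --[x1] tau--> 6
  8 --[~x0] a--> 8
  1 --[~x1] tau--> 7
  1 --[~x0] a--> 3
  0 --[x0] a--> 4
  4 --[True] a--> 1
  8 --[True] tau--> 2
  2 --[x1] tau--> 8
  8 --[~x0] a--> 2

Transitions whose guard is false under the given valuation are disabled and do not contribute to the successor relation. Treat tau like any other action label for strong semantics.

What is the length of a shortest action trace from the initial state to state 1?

BFS to 1:
  Layer 0: {0}
  Layer 1: {3,4,5}
  Layer 2: {1,2}
1 enters at depth 2; path a·a

Answer: 2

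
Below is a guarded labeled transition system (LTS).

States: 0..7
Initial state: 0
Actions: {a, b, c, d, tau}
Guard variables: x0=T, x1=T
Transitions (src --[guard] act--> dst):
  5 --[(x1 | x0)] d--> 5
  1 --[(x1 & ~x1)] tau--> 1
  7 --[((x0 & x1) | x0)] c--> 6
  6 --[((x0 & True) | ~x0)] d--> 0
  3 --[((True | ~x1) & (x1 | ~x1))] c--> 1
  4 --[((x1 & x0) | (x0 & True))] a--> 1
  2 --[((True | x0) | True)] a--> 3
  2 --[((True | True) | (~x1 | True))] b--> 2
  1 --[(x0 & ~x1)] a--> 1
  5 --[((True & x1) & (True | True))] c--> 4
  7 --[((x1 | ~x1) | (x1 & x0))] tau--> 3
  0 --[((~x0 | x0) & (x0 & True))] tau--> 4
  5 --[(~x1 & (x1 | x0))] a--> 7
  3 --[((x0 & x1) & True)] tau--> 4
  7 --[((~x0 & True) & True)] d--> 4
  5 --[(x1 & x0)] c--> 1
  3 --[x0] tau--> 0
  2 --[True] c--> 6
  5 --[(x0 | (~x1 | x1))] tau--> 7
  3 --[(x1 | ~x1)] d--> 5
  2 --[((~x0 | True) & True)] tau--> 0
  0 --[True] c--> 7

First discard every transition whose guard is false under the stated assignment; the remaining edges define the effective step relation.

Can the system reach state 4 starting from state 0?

After dropping false guards: 18 live edges.
L0 = {0}
L1 = {4,7}  cumulative {0,4,7}
L2 = {1,3,6}  cumulative {0,1,3,4,6,7}
L3 = {5}  cumulative {0,1,3,4,5,6,7}
Reachable = {0,1,3,4,5,6,7}
witness 4: tau

Answer: REACHABLE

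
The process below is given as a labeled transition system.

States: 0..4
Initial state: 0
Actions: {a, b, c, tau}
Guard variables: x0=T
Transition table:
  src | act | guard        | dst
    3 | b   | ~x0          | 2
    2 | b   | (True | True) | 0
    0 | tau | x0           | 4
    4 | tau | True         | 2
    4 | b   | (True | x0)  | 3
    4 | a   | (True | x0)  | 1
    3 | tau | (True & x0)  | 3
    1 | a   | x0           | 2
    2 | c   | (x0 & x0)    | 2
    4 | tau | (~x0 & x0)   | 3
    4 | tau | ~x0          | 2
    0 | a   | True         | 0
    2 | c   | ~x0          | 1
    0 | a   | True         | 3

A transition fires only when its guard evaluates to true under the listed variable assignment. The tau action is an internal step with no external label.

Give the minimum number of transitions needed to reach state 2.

Breadth-first toward 2:
  Layer 0: {0}
  Layer 1: {3,4}
  Layer 2: {1,2}
2 enters at depth 2; path tau·tau

Answer: 2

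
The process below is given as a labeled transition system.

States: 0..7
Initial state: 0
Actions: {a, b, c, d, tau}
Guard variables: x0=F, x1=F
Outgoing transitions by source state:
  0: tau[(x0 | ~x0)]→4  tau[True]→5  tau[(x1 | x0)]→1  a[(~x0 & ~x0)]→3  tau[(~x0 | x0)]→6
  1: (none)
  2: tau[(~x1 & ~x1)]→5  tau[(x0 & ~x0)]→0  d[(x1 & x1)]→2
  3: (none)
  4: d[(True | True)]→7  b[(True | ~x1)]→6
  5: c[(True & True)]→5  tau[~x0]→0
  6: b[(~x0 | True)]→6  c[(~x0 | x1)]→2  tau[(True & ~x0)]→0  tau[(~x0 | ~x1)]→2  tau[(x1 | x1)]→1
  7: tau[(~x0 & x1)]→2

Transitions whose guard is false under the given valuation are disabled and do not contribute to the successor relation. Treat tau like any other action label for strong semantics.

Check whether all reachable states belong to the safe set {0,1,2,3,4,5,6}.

Allowed set {0,1,2,3,4,5,6}
Reach set: {0,2,3,4,5,6,7}
  0: ok
  2: ok
  3: ok
  4: ok
  5: ok
  6: ok
  7: VIOLATES
witness against invariant: tau·d → 7

Answer: INVARIANT VIOLATED at state 7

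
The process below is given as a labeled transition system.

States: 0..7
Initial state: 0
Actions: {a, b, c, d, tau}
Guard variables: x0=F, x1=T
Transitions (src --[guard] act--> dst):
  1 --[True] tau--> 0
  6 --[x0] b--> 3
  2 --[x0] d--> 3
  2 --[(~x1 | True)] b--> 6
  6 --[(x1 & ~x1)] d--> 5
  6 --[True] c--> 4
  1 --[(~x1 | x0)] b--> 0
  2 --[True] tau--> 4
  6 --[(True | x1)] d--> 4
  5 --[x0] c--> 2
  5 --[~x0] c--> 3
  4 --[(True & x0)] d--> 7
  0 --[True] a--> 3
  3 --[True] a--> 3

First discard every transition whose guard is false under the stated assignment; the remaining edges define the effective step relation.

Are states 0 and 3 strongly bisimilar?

Bisimulation quotient by refinement:
  round 0: {{0,1,2,3,4,5,6,7}}
  round 1: {{0,3},{1},{2},{4,7},{5},{6}}
stable after 2 split(s): 6 block(s)
class of 0: {0,3}; class of 3: {0,3}

Answer: BISIMILAR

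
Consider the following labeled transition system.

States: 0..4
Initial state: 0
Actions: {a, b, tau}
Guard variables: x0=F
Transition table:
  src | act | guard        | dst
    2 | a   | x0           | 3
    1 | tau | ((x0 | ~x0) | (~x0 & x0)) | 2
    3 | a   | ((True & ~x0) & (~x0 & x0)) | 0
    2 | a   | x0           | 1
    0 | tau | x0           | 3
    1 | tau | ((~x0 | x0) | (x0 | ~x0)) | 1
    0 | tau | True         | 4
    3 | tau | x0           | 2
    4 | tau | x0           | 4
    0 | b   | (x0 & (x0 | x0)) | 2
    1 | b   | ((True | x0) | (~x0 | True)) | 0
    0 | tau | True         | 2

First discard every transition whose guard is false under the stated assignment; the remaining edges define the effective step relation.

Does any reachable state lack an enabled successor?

Answer: DEADLOCK at state 2

Analysis:
Reach set: {0,2,4}
  0: tau→2  tau→4  [deg 2]
  2: ∅  [STUCK]
  4: ∅  [STUCK]
witness 2: tau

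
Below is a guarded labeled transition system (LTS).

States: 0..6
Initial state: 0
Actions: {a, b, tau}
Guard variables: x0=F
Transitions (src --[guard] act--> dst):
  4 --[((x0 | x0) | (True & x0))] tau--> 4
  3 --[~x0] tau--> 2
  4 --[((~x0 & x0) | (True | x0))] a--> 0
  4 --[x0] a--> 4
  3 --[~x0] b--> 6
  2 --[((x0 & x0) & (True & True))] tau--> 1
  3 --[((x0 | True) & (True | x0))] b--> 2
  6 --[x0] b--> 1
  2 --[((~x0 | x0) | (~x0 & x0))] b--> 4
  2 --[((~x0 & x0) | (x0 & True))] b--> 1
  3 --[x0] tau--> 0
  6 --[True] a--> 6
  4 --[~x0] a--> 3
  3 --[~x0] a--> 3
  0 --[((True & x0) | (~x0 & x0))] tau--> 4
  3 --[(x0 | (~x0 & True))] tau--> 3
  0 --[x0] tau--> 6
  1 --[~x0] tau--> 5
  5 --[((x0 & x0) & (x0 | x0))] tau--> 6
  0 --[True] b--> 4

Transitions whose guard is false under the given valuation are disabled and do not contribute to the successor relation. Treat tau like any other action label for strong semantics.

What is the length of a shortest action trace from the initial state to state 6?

Answer: 3

Trace:
Layered search for 6:
  Layer 0: {0}
  Layer 1: {4}
  Layer 2: {3}
  Layer 3: {2,6}
first hit 6 at d=3 via b·a·b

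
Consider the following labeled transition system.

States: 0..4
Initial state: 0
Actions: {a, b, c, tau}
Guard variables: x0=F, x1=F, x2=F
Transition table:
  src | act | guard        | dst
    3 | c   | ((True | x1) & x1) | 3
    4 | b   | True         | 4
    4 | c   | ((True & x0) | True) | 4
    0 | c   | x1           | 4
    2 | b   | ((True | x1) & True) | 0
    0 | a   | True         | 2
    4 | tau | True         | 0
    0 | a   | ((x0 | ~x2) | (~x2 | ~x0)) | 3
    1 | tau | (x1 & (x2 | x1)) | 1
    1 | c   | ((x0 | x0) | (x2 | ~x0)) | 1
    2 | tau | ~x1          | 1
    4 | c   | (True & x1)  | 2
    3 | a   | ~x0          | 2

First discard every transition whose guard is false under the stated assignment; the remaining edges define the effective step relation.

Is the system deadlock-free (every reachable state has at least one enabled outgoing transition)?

R = {0,1,2,3}
  0: a→2  a→3  [deg 2]
  1: c→1  [deg 1]
  2: b→0  tau→1  [deg 2]
  3: a→2  [deg 1]

Answer: DEADLOCK-FREE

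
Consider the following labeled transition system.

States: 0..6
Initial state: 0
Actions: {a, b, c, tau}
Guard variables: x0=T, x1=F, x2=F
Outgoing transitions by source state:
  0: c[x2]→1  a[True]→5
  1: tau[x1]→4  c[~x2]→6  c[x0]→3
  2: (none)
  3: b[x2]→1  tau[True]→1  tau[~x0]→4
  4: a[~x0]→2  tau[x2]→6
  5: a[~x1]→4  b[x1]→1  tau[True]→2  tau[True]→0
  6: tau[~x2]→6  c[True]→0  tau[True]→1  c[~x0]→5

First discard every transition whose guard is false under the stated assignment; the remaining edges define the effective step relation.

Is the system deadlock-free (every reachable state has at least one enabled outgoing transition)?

Reach set: {0,2,4,5}
  0: a→5  [1 exit(s)]
  2: ∅  [STUCK]
  4: ∅  [STUCK]
  5: a→4  tau→0  tau→2  [3 exit(s)]
witness 2: a·tau

Answer: DEADLOCK at state 2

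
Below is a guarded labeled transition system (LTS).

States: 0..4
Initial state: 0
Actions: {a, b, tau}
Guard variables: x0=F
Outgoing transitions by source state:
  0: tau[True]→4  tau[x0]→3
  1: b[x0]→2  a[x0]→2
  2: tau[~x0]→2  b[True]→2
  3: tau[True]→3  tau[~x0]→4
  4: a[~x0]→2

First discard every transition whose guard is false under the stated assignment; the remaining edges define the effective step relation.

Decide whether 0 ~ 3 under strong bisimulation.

Answer: NOT BISIMILAR

Trace:
Refine partition for ~:
  π0 = {{0,1,2,3,4}}
  π1 = {{0,3},{1},{2},{4}}
  π2 = {{0},{1},{2},{3},{4}}
Fixed point at round 3; 5 class(es).
class of 0: {0}; class of 3: {3}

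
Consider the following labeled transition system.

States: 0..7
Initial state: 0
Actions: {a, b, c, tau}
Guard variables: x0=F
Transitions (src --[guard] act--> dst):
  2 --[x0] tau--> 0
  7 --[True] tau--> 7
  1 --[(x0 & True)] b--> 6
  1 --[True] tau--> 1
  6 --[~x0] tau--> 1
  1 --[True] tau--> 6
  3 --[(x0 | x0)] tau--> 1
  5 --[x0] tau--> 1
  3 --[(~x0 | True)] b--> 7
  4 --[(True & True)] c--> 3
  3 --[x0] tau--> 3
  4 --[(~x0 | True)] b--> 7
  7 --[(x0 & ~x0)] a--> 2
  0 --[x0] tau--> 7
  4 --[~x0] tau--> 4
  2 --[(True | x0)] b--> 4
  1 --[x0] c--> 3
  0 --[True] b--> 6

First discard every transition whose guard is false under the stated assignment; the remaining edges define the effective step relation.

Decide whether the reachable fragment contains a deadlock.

Reachable = {0,1,6}
  0: b→6  [1 out]
  1: tau→1  tau→6  [2 out]
  6: tau→1  [1 out]

Answer: DEADLOCK-FREE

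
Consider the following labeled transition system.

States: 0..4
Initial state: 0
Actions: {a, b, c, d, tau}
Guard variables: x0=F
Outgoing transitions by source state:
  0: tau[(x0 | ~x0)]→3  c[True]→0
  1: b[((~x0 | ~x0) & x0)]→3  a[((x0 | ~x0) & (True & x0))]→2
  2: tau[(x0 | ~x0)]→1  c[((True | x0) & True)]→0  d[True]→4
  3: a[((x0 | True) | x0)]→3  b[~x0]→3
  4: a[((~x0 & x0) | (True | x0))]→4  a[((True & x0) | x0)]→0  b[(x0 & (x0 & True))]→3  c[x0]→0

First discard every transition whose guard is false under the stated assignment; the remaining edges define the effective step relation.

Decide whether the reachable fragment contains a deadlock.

Answer: DEADLOCK-FREE

Trace:
Reach set: {0,3}
  0: c→0  tau→3  [2 out]
  3: a→3  b→3  [2 out]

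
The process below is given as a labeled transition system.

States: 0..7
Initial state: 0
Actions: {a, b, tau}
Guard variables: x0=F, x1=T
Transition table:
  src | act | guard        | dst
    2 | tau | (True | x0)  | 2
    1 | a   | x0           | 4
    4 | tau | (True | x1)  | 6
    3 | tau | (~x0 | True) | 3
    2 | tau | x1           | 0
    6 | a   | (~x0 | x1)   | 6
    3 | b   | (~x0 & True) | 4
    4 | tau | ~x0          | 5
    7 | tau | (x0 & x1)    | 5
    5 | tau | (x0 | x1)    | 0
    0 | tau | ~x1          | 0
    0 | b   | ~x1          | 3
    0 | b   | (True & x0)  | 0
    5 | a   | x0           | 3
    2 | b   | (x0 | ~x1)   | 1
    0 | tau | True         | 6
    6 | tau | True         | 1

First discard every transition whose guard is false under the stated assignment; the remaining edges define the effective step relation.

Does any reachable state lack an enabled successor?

Reachable = {0,1,6}
  0: tau→6  [deg 1]
  1: ∅  [no exit]
  6: a→6  tau→1  [deg 2]
witness 1: tau·tau

Answer: DEADLOCK at state 1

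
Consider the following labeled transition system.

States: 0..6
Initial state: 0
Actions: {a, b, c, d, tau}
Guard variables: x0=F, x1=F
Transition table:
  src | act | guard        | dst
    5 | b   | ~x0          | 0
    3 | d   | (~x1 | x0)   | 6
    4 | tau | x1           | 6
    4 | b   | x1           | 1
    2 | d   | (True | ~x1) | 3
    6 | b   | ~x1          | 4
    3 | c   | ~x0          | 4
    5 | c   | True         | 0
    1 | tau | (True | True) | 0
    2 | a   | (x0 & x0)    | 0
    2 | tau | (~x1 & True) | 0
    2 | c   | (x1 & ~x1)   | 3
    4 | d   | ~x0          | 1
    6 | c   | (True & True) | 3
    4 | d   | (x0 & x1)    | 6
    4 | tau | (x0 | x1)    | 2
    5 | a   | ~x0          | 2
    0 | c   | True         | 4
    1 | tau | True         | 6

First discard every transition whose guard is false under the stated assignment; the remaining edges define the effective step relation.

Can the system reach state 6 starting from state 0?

After dropping false guards: 13 live edges.
depth 0: {0}
depth 1: {4}  now seen {0,4}
depth 2: {1}  now seen {0,1,4}
depth 3: {6}  now seen {0,1,4,6}
depth 4: {3}  now seen {0,1,3,4,6}
Reach set: {0,1,3,4,6}
trace reaching 6: c·d·tau

Answer: REACHABLE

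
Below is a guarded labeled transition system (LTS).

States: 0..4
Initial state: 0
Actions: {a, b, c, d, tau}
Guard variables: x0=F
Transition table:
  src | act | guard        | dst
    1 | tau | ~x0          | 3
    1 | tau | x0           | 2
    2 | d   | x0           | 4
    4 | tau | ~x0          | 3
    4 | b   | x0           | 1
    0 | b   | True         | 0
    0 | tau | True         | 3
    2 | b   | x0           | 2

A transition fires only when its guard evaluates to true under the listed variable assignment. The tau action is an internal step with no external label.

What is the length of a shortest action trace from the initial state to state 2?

Breadth-first toward 2:
  L0 = {0}
  L1 = {3}
2 never appears.

Answer: UNREACHABLE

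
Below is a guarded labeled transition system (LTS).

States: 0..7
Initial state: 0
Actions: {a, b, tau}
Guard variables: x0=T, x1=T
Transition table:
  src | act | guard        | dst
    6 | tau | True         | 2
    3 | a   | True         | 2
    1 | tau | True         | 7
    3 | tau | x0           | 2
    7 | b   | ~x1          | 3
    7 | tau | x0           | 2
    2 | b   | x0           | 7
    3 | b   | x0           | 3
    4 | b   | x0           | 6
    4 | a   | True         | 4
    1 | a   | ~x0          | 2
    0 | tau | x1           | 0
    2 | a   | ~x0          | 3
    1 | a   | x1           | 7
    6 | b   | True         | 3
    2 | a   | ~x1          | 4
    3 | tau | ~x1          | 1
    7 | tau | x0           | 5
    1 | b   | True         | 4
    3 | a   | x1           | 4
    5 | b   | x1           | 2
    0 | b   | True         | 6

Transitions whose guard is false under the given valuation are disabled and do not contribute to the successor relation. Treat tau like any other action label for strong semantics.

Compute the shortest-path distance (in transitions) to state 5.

Answer: 4

Analysis:
BFS to 5:
  L0 = {0}
  L1 = {6}
  L2 = {2,3}
  L3 = {4,7}
  L4 = {5}
depth(5)=4, e.g. b·tau·b·tau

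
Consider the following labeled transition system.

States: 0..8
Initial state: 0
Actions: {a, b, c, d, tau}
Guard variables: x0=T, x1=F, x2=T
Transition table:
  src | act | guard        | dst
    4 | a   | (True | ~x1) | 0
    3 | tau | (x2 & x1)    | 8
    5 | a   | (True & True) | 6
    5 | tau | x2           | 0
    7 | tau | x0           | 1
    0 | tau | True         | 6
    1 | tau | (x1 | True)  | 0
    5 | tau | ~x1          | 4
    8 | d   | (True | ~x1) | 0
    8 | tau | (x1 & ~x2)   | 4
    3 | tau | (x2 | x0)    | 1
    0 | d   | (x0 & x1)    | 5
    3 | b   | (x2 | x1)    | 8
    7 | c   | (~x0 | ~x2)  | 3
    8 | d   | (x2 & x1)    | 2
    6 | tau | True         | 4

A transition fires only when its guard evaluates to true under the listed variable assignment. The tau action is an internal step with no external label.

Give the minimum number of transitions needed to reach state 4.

Layered search for 4:
  Layer 0: {0}
  Layer 1: {6}
  Layer 2: {4}
depth(4)=2, e.g. tau·tau

Answer: 2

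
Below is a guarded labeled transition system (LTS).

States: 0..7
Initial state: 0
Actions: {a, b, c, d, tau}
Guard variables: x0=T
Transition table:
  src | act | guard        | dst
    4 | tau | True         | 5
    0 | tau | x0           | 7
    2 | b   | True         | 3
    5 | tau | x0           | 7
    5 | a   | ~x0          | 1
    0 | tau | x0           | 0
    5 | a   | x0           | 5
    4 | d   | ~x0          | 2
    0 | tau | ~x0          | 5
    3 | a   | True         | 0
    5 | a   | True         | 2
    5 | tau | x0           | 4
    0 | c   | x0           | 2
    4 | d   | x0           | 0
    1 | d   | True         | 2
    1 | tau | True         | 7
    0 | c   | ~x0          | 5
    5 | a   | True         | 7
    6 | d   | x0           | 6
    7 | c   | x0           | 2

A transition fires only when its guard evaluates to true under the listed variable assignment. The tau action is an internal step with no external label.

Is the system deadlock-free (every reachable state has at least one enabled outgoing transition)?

Reach set: {0,2,3,7}
  0: c→2  tau→0  tau→7  [deg 3]
  2: b→3  [deg 1]
  3: a→0  [deg 1]
  7: c→2  [deg 1]

Answer: DEADLOCK-FREE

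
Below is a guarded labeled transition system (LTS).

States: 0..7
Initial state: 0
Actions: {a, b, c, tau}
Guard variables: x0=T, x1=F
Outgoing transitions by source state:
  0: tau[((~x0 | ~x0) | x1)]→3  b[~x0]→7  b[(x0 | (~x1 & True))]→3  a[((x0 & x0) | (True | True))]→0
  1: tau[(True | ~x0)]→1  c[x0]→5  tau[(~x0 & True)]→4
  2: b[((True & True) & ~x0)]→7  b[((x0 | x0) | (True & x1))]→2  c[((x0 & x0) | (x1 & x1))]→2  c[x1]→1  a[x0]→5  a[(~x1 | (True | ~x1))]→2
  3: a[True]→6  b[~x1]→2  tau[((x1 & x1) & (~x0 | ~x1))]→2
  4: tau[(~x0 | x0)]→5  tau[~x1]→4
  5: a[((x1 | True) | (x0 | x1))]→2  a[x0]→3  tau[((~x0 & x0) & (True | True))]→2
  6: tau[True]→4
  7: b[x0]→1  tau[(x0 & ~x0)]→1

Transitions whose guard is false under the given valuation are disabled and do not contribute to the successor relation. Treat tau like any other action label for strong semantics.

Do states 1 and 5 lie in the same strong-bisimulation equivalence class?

Refine partition for ~:
  π0 = {{0,1,2,3,4,5,6,7}}
  π1 = {{0,3},{1},{2},{4,6},{5},{7}}
  π2 = {{0},{1},{2},{3},{4},{5},{6},{7}}
8 equivalence class(es) (converged in 3)
class of 1: {1}; class of 5: {5}

Answer: NOT BISIMILAR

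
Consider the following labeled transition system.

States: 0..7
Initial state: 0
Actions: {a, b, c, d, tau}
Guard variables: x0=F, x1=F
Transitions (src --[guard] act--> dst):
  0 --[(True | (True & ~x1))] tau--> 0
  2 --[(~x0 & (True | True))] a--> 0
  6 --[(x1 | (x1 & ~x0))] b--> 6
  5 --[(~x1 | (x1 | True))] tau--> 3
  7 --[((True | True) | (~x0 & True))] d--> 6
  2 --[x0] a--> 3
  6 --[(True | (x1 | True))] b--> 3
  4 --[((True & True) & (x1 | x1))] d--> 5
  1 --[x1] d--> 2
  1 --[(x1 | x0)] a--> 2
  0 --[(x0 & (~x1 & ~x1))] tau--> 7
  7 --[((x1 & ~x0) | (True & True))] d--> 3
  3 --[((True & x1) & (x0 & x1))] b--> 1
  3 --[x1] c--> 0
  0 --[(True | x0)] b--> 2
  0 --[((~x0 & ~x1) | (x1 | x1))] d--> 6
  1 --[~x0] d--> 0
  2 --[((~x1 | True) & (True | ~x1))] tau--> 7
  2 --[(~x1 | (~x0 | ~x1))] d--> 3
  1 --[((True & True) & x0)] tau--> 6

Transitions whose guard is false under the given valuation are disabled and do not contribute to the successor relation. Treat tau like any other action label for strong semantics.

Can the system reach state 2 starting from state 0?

Answer: REACHABLE

Working:
After dropping false guards: 11 live edges.
L0 = {0}
L1 = {2,6}  cumulative {0,2,6}
L2 = {3,7}  cumulative {0,2,3,6,7}
Reach set: {0,2,3,6,7}
trace reaching 2: b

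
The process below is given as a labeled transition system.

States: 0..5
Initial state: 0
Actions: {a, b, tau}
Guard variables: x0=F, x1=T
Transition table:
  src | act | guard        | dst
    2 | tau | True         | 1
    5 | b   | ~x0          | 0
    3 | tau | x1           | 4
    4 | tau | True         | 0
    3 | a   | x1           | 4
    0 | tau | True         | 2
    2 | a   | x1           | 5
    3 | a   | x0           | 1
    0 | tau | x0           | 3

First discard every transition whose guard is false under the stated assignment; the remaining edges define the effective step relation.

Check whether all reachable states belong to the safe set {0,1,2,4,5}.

Answer: INVARIANT HOLDS

Trace:
Allowed set {0,1,2,4,5}
Reachable = {0,1,2,5}
  0: ✓
  1: ✓
  2: ✓
  5: ✓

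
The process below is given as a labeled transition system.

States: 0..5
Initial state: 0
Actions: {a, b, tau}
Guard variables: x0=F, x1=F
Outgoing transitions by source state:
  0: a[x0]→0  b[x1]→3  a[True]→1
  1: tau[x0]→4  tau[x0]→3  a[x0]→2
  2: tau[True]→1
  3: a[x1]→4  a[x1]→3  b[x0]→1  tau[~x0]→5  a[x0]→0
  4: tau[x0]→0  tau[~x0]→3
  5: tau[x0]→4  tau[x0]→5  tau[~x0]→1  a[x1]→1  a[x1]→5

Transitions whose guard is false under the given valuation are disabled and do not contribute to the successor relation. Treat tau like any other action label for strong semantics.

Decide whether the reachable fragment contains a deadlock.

Answer: DEADLOCK at state 1

Working:
R = {0,1}
  0: a→1  [1 exit(s)]
  1: ∅  [no exit]
Path to 1: a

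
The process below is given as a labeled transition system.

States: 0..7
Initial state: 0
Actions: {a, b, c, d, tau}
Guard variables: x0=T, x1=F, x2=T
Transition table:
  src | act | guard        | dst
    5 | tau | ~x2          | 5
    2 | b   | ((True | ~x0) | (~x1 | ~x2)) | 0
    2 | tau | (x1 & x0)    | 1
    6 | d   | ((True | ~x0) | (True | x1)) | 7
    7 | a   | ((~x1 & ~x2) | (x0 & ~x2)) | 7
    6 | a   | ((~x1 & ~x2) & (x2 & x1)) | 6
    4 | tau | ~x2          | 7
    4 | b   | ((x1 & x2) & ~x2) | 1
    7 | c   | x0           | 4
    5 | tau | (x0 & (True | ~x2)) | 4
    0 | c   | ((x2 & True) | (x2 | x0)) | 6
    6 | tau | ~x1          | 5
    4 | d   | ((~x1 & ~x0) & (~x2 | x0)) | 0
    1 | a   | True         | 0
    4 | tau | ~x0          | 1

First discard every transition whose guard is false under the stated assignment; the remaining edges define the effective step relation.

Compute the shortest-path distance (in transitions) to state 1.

Layered search for 1:
  Layer 0: {0}
  Layer 1: {6}
  Layer 2: {5,7}
  Layer 3: {4}
1 never appears.

Answer: UNREACHABLE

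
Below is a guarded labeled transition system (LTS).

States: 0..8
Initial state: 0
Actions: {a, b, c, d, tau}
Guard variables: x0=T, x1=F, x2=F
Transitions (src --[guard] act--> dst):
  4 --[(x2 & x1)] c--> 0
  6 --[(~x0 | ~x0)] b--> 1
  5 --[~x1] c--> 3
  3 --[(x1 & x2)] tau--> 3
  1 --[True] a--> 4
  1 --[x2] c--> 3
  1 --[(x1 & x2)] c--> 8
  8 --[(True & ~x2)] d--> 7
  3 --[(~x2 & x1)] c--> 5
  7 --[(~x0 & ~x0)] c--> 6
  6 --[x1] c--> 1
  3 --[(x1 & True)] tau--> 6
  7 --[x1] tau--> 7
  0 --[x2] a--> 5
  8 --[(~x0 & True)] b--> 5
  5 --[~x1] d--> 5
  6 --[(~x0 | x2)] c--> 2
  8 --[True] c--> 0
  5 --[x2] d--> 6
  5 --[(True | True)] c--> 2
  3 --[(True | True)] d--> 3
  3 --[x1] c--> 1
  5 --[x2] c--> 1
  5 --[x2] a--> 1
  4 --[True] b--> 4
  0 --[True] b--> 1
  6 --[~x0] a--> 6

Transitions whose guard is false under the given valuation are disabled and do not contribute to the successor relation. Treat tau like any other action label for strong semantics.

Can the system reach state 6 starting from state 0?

Answer: UNREACHABLE

Trace:
After dropping false guards: 9 live edges.
depth 0: {0}
depth 1: {1}  total {0,1}
depth 2: {4}  total {0,1,4}
Reach set: {0,1,4}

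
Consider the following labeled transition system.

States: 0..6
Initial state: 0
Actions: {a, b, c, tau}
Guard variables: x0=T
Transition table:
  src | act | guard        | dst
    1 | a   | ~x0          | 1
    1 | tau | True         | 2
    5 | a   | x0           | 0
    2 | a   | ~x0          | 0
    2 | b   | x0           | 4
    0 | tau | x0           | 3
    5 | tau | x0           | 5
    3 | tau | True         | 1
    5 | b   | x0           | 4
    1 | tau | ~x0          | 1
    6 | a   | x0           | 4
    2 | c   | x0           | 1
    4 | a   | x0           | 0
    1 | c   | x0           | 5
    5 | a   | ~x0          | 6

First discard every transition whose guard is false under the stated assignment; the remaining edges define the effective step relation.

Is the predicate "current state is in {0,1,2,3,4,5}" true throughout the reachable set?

Answer: INVARIANT HOLDS

Trace:
Inv-set: {0,1,2,3,4,5}
Reachable = {0,1,2,3,4,5}
  0: ✓
  1: ✓
  2: ✓
  3: ✓
  4: ✓
  5: ✓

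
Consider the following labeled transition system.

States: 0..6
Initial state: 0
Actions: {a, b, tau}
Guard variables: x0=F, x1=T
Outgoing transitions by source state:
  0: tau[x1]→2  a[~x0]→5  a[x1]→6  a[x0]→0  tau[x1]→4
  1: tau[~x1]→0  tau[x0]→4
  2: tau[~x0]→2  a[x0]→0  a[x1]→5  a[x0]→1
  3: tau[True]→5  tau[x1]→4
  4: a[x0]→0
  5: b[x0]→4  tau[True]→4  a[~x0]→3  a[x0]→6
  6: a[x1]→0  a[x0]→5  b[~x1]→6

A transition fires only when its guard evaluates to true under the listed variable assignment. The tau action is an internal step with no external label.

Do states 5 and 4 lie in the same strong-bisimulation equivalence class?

Answer: NOT BISIMILAR

Trace:
Refine partition for ~:
  P[0] = {{0,1,2,3,4,5,6}}
  P[1] = {{0,2,5},{1,4},{3},{6}}
  P[2] = {{0},{1,4},{2},{3},{5},{6}}
stable after 3 split(s): 6 block(s)
5∈{5}, 4∈{1,4}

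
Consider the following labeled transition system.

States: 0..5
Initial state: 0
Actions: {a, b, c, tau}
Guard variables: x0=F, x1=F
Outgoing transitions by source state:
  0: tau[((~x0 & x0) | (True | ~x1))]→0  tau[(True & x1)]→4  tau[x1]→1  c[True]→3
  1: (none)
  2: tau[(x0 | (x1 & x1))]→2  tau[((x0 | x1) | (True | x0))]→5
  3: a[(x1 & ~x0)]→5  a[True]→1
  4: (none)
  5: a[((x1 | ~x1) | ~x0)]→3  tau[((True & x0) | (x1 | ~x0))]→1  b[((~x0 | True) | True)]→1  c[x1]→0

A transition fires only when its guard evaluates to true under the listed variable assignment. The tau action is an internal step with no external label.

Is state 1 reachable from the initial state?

Guard filter leaves 7 enabled edge(s).
Layer 0: {0}
Layer 1: {3}  total {0,3}
Layer 2: {1}  total {0,1,3}
R = {0,1,3}
witness 1: c·a

Answer: REACHABLE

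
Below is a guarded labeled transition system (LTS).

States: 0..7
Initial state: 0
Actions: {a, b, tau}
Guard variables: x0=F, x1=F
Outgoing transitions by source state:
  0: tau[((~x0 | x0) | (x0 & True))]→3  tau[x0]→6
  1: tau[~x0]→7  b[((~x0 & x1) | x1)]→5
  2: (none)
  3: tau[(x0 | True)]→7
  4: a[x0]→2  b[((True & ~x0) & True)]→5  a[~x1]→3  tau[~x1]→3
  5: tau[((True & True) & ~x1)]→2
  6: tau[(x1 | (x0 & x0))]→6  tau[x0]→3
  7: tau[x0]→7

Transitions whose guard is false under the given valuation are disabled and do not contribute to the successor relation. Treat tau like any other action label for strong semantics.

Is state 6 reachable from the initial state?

Answer: UNREACHABLE

Working:
7 transition(s) survive guard evaluation.
L0 = {0}
L1 = {3}  total {0,3}
L2 = {7}  total {0,3,7}
R = {0,3,7}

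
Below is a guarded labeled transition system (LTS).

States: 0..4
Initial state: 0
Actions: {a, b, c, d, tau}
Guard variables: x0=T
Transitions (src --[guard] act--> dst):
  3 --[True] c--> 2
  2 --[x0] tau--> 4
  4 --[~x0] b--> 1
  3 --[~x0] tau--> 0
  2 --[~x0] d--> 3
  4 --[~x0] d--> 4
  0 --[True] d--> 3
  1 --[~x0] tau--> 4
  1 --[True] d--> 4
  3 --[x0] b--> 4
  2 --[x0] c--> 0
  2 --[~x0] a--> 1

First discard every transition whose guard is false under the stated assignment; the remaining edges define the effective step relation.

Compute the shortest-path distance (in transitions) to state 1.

Layered search for 1:
  depth 0: {0}
  depth 1: {3}
  depth 2: {2,4}
1 never appears.

Answer: UNREACHABLE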